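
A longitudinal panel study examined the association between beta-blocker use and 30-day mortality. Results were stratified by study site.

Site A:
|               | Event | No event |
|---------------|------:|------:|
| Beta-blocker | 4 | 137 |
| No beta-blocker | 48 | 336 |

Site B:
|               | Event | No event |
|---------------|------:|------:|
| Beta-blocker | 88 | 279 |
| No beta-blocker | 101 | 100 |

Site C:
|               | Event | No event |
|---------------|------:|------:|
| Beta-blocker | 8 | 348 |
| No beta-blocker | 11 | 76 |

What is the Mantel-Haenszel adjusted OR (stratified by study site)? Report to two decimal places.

0.27

OR_MH = Σ(aᵢdᵢ/nᵢ) / Σ(bᵢcᵢ/nᵢ), where nᵢ is the stratum total.
Stratum 1 (Site A): n = 525; a·d/n = 4·336/525 = 2.5600; b·c/n = 137·48/525 = 12.5257
Stratum 2 (Site B): n = 568; a·d/n = 88·100/568 = 15.4930; b·c/n = 279·101/568 = 49.6109
Stratum 3 (Site C): n = 443; a·d/n = 8·76/443 = 1.3725; b·c/n = 348·11/443 = 8.6411
OR_MH = (2.5600 + 15.4930 + 1.3725) / (12.5257 + 49.6109 + 8.6411) = 19.4254 / 70.7777 = 0.27446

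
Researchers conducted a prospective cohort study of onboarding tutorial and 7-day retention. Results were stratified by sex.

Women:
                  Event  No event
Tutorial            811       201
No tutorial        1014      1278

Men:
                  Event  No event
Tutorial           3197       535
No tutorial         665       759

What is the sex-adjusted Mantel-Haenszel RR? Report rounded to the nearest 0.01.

RR_MH = Σ(aᵢ·n₀ᵢ/nᵢ) / Σ(cᵢ·n₁ᵢ/nᵢ), with n₁ᵢ = aᵢ+bᵢ (exposed), n₀ᵢ = cᵢ+dᵢ (unexposed), nᵢ = n₁ᵢ+n₀ᵢ.
Stratum 1 (Women): n₁ = 1012, n₀ = 2292, n = 3304; a·n₀/n = 811·2292/3304 = 562.5944; c·n₁/n = 1014·1012/3304 = 310.5835
Stratum 2 (Men): n₁ = 3732, n₀ = 1424, n = 5156; a·n₀/n = 3197·1424/5156 = 882.9573; c·n₁/n = 665·3732/5156 = 481.3382
RR_MH = (562.5944 + 882.9573) / (310.5835 + 481.3382) = 1445.5518 / 791.9218 = 1.82537

1.83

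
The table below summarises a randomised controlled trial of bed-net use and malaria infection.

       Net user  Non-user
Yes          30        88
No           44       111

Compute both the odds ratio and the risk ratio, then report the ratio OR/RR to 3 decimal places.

0.938

Reading the table with exposure as columns: a = 30 (Net user, case), b = 44 (Net user, non-case), c = 88 (Non-user, case), d = 111.
OR = (30·111)/(44·88) = 3330/3872 = 0.86002
Risk in exposed = 30/74 = 0.40541; risk in unexposed = 88/199 = 0.44221; RR = 0.91677
OR/RR = 0.86002 / 0.91677 = 0.93810
The outcome is not rare, so the OR lies further from 1 than the RR.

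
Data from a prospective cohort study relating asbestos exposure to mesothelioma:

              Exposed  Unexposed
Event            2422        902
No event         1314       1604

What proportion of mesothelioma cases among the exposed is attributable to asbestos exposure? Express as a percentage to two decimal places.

44.48

Reading the table with exposure as columns: a = 2422 (Exposed, case), b = 1314 (Exposed, non-case), c = 902 (Unexposed, case), d = 1604.
Risk in exposed = 2422/3736 = 0.64829; risk in unexposed = 902/2506 = 0.35994.
RR = 0.64829/0.35994 = 1.80112
AR% = (RR − 1)/RR × 100 = (1.80112 − 1)/1.80112 × 100 = 44.4789%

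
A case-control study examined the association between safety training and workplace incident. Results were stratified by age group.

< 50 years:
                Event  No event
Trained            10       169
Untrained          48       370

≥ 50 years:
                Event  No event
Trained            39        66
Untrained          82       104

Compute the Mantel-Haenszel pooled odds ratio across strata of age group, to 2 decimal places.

OR_MH = Σ(aᵢdᵢ/nᵢ) / Σ(bᵢcᵢ/nᵢ), where nᵢ is the stratum total.
Stratum 1 (< 50 years): n = 597; a·d/n = 10·370/597 = 6.1977; b·c/n = 169·48/597 = 13.5879
Stratum 2 (≥ 50 years): n = 291; a·d/n = 39·104/291 = 13.9381; b·c/n = 66·82/291 = 18.5979
OR_MH = (6.1977 + 13.9381) / (13.5879 + 18.5979) = 20.1358 / 32.1859 = 0.62561

0.63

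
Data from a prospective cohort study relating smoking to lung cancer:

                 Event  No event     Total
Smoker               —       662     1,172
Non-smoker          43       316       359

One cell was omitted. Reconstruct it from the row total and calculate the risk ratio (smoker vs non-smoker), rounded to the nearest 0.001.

The missing cell is in the exposed row: 1172 − 662 = 510.
So a = 510, b = 662, c = 43, d = 316.
RR = [a/(a+b)] / [c/(c+d)] = (510/1172) / (43/359) = 0.43515/0.11978 = 3.63303

3.633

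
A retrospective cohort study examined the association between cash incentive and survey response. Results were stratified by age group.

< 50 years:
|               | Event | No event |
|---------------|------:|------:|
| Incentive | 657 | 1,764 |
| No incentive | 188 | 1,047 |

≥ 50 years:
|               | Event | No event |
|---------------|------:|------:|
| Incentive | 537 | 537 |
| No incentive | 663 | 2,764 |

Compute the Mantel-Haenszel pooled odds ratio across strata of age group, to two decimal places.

OR_MH = Σ(aᵢdᵢ/nᵢ) / Σ(bᵢcᵢ/nᵢ), where nᵢ is the stratum total.
Stratum 1 (< 50 years): n = 3656; a·d/n = 657·1047/3656 = 188.1507; b·c/n = 1764·188/3656 = 90.7090
Stratum 2 (≥ 50 years): n = 4501; a·d/n = 537·2764/4501 = 329.7641; b·c/n = 537·663/4501 = 79.1004
OR_MH = (188.1507 + 329.7641) / (90.7090 + 79.1004) = 517.9148 / 169.8094 = 3.04998

3.05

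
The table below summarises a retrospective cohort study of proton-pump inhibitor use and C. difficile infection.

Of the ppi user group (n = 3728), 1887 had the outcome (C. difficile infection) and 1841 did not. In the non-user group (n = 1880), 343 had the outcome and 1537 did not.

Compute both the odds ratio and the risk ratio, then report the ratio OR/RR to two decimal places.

1.66

From the description: a = 1887, b = 1841, c = 343, d = 1537.
OR = (1887·1537)/(1841·343) = 2900319/631463 = 4.59301
Risk in exposed = 1887/3728 = 0.50617; risk in unexposed = 343/1880 = 0.18245; RR = 2.77434
OR/RR = 4.59301 / 2.77434 = 1.65553
The outcome is not rare, so the OR lies further from 1 than the RR.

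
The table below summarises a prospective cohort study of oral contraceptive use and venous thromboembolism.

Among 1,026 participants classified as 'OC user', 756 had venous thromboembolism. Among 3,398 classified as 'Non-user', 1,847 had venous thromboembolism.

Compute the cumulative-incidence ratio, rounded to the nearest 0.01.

1.36

From the description: a = 756, b = 270, c = 1847, d = 1551.
Risk in exposed = 756/1026 = 0.73684; risk in unexposed = 1847/3398 = 0.54356.
RR = 0.73684 / 0.54356 = 1.35560
The risk among the exposed is 1.36 times that among the unexposed.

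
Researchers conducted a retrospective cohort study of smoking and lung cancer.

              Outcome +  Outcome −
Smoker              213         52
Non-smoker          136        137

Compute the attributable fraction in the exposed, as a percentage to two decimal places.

Cells: a = 213, b = 52, c = 136, d = 137.
Risk in exposed = 213/265 = 0.80377; risk in unexposed = 136/273 = 0.49817.
RR = 0.80377/0.49817 = 1.61346
AR% = (RR − 1)/RR × 100 = (1.61346 − 1)/1.61346 × 100 = 38.0213%

38.02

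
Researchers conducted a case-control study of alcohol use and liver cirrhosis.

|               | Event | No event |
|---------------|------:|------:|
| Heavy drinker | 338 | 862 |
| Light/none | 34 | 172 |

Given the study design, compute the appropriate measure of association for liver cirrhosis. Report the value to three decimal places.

Cells: a = 338, b = 862, c = 34, d = 172.
This is a case-control study: participants were sampled on outcome status, so risks in the source population cannot be estimated directly — relative risk is not valid here. The odds ratio is the appropriate measure.
OR = (a·d)/(b·c) = (338 × 172) / (862 × 34) = 58136 / 29308 = 1.98362

1.984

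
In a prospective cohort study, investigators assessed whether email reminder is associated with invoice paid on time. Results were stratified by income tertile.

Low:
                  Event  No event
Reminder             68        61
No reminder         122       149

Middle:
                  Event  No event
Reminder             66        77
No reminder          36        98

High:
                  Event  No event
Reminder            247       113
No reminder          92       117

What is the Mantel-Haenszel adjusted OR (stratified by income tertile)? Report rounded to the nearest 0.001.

2.122

OR_MH = Σ(aᵢdᵢ/nᵢ) / Σ(bᵢcᵢ/nᵢ), where nᵢ is the stratum total.
Stratum 1 (Low): n = 400; a·d/n = 68·149/400 = 25.3300; b·c/n = 61·122/400 = 18.6050
Stratum 2 (Middle): n = 277; a·d/n = 66·98/277 = 23.3502; b·c/n = 77·36/277 = 10.0072
Stratum 3 (High): n = 569; a·d/n = 247·117/569 = 50.7891; b·c/n = 113·92/569 = 18.2707
OR_MH = (25.3300 + 23.3502 + 50.7891) / (18.6050 + 10.0072 + 18.2707) = 99.4693 / 46.8829 = 2.12166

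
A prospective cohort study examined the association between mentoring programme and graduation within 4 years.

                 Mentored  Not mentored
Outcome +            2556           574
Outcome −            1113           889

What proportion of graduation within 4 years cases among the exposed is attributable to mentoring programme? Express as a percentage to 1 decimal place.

Reading the table with exposure as columns: a = 2556 (Mentored, case), b = 1113 (Mentored, non-case), c = 574 (Not mentored, case), d = 889.
Risk in exposed = 2556/3669 = 0.69665; risk in unexposed = 574/1463 = 0.39234.
RR = 0.69665/0.39234 = 1.77560
AR% = (RR − 1)/RR × 100 = (1.77560 − 1)/1.77560 × 100 = 43.6811%

43.7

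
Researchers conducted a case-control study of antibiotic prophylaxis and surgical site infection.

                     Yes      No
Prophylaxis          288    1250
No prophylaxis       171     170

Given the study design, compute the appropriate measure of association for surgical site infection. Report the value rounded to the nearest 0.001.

Cells: a = 288, b = 1250, c = 171, d = 170.
This is a case-control study: participants were sampled on outcome status, so risks in the source population cannot be estimated directly — relative risk is not valid here. The odds ratio is the appropriate measure.
OR = (a·d)/(b·c) = (288 × 170) / (1250 × 171) = 48960 / 213750 = 0.22905

0.229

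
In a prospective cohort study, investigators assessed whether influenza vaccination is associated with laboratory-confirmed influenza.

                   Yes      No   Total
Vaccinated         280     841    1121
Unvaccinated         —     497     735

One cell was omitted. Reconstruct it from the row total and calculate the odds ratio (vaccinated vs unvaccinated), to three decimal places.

0.695

The missing cell is in the unexposed row: 735 − 497 = 238.
So a = 280, b = 841, c = 238, d = 497.
OR = (a·d)/(b·c) = (280 × 497) / (841 × 238) = 139160 / 200158 = 0.69525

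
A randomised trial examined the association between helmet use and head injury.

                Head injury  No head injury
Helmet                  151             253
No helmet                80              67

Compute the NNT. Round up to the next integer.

6

Risk in treated group = 151/404 = 0.37376; risk in control = 80/147 = 0.54422.
Absolute risk reduction = 0.54422 − 0.37376 = 0.17046
NNT = 1 / ARR = 1 / 0.17046 = 5.867 → round up → 6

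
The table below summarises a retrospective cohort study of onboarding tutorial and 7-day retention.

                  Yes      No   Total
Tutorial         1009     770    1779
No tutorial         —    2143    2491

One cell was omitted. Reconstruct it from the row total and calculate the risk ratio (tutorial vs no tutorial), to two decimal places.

4.06

The missing cell is in the unexposed row: 2491 − 2143 = 348.
So a = 1009, b = 770, c = 348, d = 2143.
RR = [a/(a+b)] / [c/(c+d)] = (1009/1779) / (348/2491) = 0.56717/0.13970 = 4.05985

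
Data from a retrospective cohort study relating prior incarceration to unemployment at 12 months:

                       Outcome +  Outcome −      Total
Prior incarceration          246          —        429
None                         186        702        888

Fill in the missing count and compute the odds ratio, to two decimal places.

5.07

The missing cell is in the exposed row: 429 − 246 = 183.
So a = 246, b = 183, c = 186, d = 702.
OR = (a·d)/(b·c) = (246 × 702) / (183 × 186) = 172692 / 34038 = 5.07351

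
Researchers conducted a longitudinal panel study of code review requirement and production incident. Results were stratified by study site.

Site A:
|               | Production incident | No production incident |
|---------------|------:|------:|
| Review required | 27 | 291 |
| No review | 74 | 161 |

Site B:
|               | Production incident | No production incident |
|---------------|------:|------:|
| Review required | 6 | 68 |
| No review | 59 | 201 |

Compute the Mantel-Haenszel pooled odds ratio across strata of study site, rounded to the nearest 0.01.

OR_MH = Σ(aᵢdᵢ/nᵢ) / Σ(bᵢcᵢ/nᵢ), where nᵢ is the stratum total.
Stratum 1 (Site A): n = 553; a·d/n = 27·161/553 = 7.8608; b·c/n = 291·74/553 = 38.9403
Stratum 2 (Site B): n = 334; a·d/n = 6·201/334 = 3.6108; b·c/n = 68·59/334 = 12.0120
OR_MH = (7.8608 + 3.6108) / (38.9403 + 12.0120) = 11.4715 / 50.9523 = 0.22514

0.23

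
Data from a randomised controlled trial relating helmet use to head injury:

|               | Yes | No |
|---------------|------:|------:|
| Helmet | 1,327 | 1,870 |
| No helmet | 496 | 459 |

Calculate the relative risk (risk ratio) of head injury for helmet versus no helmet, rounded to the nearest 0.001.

0.799

Cells: a = 1327, b = 1870, c = 496, d = 459.
Risk in exposed = 1327/3197 = 0.41508; risk in unexposed = 496/955 = 0.51937.
RR = 0.41508 / 0.51937 = 0.79919
The risk is 20% lower among the exposed than among the unexposed.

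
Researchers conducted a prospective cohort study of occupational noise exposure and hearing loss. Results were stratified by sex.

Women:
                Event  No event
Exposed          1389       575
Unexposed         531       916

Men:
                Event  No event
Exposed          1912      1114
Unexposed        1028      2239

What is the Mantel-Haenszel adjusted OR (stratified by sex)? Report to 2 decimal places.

OR_MH = Σ(aᵢdᵢ/nᵢ) / Σ(bᵢcᵢ/nᵢ), where nᵢ is the stratum total.
Stratum 1 (Women): n = 3411; a·d/n = 1389·916/3411 = 373.0062; b·c/n = 575·531/3411 = 89.5119
Stratum 2 (Men): n = 6293; a·d/n = 1912·2239/6293 = 680.2746; b·c/n = 1114·1028/6293 = 181.9787
OR_MH = (373.0062 + 680.2746) / (89.5119 + 181.9787) = 1053.2807 / 271.4906 = 3.87962

3.88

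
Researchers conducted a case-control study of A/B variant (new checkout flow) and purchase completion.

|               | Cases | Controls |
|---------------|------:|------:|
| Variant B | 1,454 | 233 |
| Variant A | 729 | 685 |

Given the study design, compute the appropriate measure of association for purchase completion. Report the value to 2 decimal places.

5.86

Cells: a = 1454, b = 233, c = 729, d = 685.
This is a case-control study: participants were sampled on outcome status, so risks in the source population cannot be estimated directly — relative risk is not valid here. The odds ratio is the appropriate measure.
OR = (a·d)/(b·c) = (1454 × 685) / (233 × 729) = 995990 / 169857 = 5.86370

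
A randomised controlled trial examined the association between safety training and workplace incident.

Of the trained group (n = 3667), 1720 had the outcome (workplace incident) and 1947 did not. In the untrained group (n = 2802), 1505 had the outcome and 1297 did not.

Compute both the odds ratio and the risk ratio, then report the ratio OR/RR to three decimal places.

From the description: a = 1720, b = 1947, c = 1505, d = 1297.
OR = (1720·1297)/(1947·1505) = 2230840/2930235 = 0.76132
Risk in exposed = 1720/3667 = 0.46905; risk in unexposed = 1505/2802 = 0.53712; RR = 0.87327
OR/RR = 0.76132 / 0.87327 = 0.87180
The outcome is not rare, so the OR lies further from 1 than the RR.

0.872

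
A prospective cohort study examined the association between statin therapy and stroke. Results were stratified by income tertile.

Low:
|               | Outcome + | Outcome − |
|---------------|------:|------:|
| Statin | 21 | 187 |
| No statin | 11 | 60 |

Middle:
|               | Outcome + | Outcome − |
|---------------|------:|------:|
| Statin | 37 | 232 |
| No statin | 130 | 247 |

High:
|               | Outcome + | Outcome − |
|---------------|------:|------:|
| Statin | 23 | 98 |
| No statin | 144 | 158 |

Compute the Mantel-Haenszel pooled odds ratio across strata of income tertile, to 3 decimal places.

0.312

OR_MH = Σ(aᵢdᵢ/nᵢ) / Σ(bᵢcᵢ/nᵢ), where nᵢ is the stratum total.
Stratum 1 (Low): n = 279; a·d/n = 21·60/279 = 4.5161; b·c/n = 187·11/279 = 7.3728
Stratum 2 (Middle): n = 646; a·d/n = 37·247/646 = 14.1471; b·c/n = 232·130/646 = 46.6873
Stratum 3 (High): n = 423; a·d/n = 23·158/423 = 8.5910; b·c/n = 98·144/423 = 33.3617
OR_MH = (4.5161 + 14.1471 + 8.5910) / (7.3728 + 46.6873 + 33.3617) = 27.2542 / 87.4218 = 0.31176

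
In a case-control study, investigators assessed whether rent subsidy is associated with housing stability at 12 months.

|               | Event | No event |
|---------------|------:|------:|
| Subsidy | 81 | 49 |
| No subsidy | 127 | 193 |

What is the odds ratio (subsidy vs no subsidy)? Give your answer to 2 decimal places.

2.51

Cells: a = 81, b = 49, c = 127, d = 193.
OR = (a·d)/(b·c) = (81 × 193) / (49 × 127) = 15633 / 6223 = 2.51213
The odds of housing stability at 12 months are about 2.51 times as high in the subsidy group.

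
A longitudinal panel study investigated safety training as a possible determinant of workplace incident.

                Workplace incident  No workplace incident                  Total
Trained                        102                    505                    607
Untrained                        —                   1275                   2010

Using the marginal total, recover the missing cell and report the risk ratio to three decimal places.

0.460

The missing cell is in the unexposed row: 2010 − 1275 = 735.
So a = 102, b = 505, c = 735, d = 1275.
RR = [a/(a+b)] / [c/(c+d)] = (102/607) / (735/2010) = 0.16804/0.36567 = 0.45954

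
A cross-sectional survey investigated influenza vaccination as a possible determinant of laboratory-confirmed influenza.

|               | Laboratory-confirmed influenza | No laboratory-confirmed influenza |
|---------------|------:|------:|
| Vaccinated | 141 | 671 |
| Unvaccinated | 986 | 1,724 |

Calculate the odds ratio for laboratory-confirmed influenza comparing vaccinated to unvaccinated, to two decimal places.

0.37

Cells: a = 141, b = 671, c = 986, d = 1724.
OR = (a·d)/(b·c) = (141 × 1724) / (671 × 986) = 243084 / 661606 = 0.36742
Exposure is associated with lower odds of laboratory-confirmed influenza (OR = 0.37 < 1).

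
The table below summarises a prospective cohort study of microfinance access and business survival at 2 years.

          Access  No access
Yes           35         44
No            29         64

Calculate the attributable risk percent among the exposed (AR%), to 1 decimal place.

Reading the table with exposure as columns: a = 35 (Access, case), b = 29 (Access, non-case), c = 44 (No access, case), d = 64.
Risk in exposed = 35/64 = 0.54688; risk in unexposed = 44/108 = 0.40741.
RR = 0.54688/0.40741 = 1.34233
AR% = (RR − 1)/RR × 100 = (1.34233 − 1)/1.34233 × 100 = 25.5026%

25.5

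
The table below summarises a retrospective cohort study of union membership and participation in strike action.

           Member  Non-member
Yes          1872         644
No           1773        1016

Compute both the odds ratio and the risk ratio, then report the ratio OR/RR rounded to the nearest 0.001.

1.258

Reading the table with exposure as columns: a = 1872 (Member, case), b = 1773 (Member, non-case), c = 644 (Non-member, case), d = 1016.
OR = (1872·1016)/(1773·644) = 1901952/1141812 = 1.66573
Risk in exposed = 1872/3645 = 0.51358; risk in unexposed = 644/1660 = 0.38795; RR = 1.32382
OR/RR = 1.66573 / 1.32382 = 1.25827
The outcome is not rare, so the OR lies further from 1 than the RR.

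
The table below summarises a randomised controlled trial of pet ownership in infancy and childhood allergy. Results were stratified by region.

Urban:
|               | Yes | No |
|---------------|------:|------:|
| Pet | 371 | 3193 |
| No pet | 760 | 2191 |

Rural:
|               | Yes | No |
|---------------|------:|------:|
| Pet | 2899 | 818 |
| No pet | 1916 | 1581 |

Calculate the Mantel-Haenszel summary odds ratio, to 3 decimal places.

1.289

OR_MH = Σ(aᵢdᵢ/nᵢ) / Σ(bᵢcᵢ/nᵢ), where nᵢ is the stratum total.
Stratum 1 (Urban): n = 6515; a·d/n = 371·2191/6515 = 124.7676; b·c/n = 3193·760/6515 = 372.4758
Stratum 2 (Rural): n = 7214; a·d/n = 2899·1581/7214 = 635.3367; b·c/n = 818·1916/7214 = 217.2564
OR_MH = (124.7676 + 635.3367) / (372.4758 + 217.2564) = 760.1043 / 589.7323 = 1.28890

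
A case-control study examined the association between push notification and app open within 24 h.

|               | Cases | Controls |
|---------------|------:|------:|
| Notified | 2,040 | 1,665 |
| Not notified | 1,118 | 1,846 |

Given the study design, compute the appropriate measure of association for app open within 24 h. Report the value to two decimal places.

2.02

Cells: a = 2040, b = 1665, c = 1118, d = 1846.
This is a case-control study: participants were sampled on outcome status, so risks in the source population cannot be estimated directly — relative risk is not valid here. The odds ratio is the appropriate measure.
OR = (a·d)/(b·c) = (2040 × 1846) / (1665 × 1118) = 3765840 / 1861470 = 2.02305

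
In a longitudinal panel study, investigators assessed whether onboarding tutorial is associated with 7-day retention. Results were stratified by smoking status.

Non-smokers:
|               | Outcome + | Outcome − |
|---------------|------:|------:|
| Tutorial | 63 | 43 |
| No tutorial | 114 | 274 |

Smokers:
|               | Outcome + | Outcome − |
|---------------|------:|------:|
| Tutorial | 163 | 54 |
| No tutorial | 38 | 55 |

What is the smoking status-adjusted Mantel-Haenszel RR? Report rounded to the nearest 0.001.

RR_MH = Σ(aᵢ·n₀ᵢ/nᵢ) / Σ(cᵢ·n₁ᵢ/nᵢ), with n₁ᵢ = aᵢ+bᵢ (exposed), n₀ᵢ = cᵢ+dᵢ (unexposed), nᵢ = n₁ᵢ+n₀ᵢ.
Stratum 1 (Non-smokers): n₁ = 106, n₀ = 388, n = 494; a·n₀/n = 63·388/494 = 49.4818; c·n₁/n = 114·106/494 = 24.4615
Stratum 2 (Smokers): n₁ = 217, n₀ = 93, n = 310; a·n₀/n = 163·93/310 = 48.9000; c·n₁/n = 38·217/310 = 26.6000
RR_MH = (49.4818 + 48.9000) / (24.4615 + 26.6000) = 98.3818 / 51.0615 = 1.92673

1.927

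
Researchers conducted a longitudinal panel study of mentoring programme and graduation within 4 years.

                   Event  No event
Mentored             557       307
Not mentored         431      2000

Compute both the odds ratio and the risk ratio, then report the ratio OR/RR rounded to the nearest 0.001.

Cells: a = 557, b = 307, c = 431, d = 2000.
OR = (557·2000)/(307·431) = 1114000/132317 = 8.41918
Risk in exposed = 557/864 = 0.64468; risk in unexposed = 431/2431 = 0.17729; RR = 3.63621
OR/RR = 8.41918 / 3.63621 = 2.31537
The outcome is not rare, so the OR lies further from 1 than the RR.

2.315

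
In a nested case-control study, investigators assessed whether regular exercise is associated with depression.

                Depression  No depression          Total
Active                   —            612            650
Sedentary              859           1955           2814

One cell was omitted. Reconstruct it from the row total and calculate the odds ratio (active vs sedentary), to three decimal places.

0.141

The missing cell is in the exposed row: 650 − 612 = 38.
So a = 38, b = 612, c = 859, d = 1955.
OR = (a·d)/(b·c) = (38 × 1955) / (612 × 859) = 74290 / 525708 = 0.14131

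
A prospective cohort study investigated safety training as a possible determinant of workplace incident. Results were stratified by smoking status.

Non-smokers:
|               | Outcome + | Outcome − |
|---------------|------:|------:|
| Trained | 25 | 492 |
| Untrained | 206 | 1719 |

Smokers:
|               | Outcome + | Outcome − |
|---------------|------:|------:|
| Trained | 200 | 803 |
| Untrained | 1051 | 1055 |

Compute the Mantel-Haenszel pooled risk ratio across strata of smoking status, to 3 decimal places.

RR_MH = Σ(aᵢ·n₀ᵢ/nᵢ) / Σ(cᵢ·n₁ᵢ/nᵢ), with n₁ᵢ = aᵢ+bᵢ (exposed), n₀ᵢ = cᵢ+dᵢ (unexposed), nᵢ = n₁ᵢ+n₀ᵢ.
Stratum 1 (Non-smokers): n₁ = 517, n₀ = 1925, n = 2442; a·n₀/n = 25·1925/2442 = 19.7072; c·n₁/n = 206·517/2442 = 43.6126
Stratum 2 (Smokers): n₁ = 1003, n₀ = 2106, n = 3109; a·n₀/n = 200·2106/3109 = 135.4776; c·n₁/n = 1051·1003/3109 = 339.0650
RR_MH = (19.7072 + 135.4776) / (43.6126 + 339.0650) = 155.1849 / 382.6776 = 0.40552

0.406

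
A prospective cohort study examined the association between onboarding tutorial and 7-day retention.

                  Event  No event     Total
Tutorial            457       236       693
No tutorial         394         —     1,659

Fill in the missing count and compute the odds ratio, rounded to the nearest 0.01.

The missing cell is in the unexposed row: 1659 − 394 = 1265.
So a = 457, b = 236, c = 394, d = 1265.
OR = (a·d)/(b·c) = (457 × 1265) / (236 × 394) = 578105 / 92984 = 6.21725

6.22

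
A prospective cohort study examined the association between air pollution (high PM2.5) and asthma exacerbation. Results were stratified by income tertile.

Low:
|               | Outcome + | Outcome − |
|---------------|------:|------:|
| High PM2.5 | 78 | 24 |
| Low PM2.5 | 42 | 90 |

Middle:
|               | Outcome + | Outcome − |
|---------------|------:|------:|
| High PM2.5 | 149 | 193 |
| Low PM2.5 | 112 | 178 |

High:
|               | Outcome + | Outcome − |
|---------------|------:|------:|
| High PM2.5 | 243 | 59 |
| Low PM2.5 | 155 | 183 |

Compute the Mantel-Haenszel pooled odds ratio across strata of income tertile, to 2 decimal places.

2.68

OR_MH = Σ(aᵢdᵢ/nᵢ) / Σ(bᵢcᵢ/nᵢ), where nᵢ is the stratum total.
Stratum 1 (Low): n = 234; a·d/n = 78·90/234 = 30.0000; b·c/n = 24·42/234 = 4.3077
Stratum 2 (Middle): n = 632; a·d/n = 149·178/632 = 41.9652; b·c/n = 193·112/632 = 34.2025
Stratum 3 (High): n = 640; a·d/n = 243·183/640 = 69.4828; b·c/n = 59·155/640 = 14.2891
OR_MH = (30.0000 + 41.9652 + 69.4828) / (4.3077 + 34.2025 + 14.2891) = 141.4480 / 52.7993 = 2.67898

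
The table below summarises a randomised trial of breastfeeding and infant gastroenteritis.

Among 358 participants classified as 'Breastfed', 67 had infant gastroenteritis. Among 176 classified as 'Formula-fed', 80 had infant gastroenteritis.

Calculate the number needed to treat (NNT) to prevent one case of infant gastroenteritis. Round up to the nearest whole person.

4

Risk in treated group = 67/358 = 0.18715; risk in control = 80/176 = 0.45455.
Absolute risk reduction = 0.45455 − 0.18715 = 0.26739
NNT = 1 / ARR = 1 / 0.26739 = 3.740 → round up → 4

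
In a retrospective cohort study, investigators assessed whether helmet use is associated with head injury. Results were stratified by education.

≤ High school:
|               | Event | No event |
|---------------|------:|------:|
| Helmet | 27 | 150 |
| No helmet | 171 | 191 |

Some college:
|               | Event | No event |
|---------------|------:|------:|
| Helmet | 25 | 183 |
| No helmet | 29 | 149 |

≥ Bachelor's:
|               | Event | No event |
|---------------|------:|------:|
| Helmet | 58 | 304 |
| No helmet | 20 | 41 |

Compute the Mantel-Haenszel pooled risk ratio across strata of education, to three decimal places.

RR_MH = Σ(aᵢ·n₀ᵢ/nᵢ) / Σ(cᵢ·n₁ᵢ/nᵢ), with n₁ᵢ = aᵢ+bᵢ (exposed), n₀ᵢ = cᵢ+dᵢ (unexposed), nᵢ = n₁ᵢ+n₀ᵢ.
Stratum 1 (≤ High school): n₁ = 177, n₀ = 362, n = 539; a·n₀/n = 27·362/539 = 18.1336; c·n₁/n = 171·177/539 = 56.1540
Stratum 2 (Some college): n₁ = 208, n₀ = 178, n = 386; a·n₀/n = 25·178/386 = 11.5285; c·n₁/n = 29·208/386 = 15.6269
Stratum 3 (≥ Bachelor's): n₁ = 362, n₀ = 61, n = 423; a·n₀/n = 58·61/423 = 8.3641; c·n₁/n = 20·362/423 = 17.1158
RR_MH = (18.1336 + 11.5285 + 8.3641) / (56.1540 + 15.6269 + 17.1158) = 38.0261 / 88.8968 = 0.42776

0.428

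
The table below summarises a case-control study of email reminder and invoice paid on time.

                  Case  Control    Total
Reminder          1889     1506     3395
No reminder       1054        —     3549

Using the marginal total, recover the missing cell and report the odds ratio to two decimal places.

The missing cell is in the unexposed row: 3549 − 1054 = 2495.
So a = 1889, b = 1506, c = 1054, d = 2495.
OR = (a·d)/(b·c) = (1889 × 2495) / (1506 × 1054) = 4713055 / 1587324 = 2.96918

2.97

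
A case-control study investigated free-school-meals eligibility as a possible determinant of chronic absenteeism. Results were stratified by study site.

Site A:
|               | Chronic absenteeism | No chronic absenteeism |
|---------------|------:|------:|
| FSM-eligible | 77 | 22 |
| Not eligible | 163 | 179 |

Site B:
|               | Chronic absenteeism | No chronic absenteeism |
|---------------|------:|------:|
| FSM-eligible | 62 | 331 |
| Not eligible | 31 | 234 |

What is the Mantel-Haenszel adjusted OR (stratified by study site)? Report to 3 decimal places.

2.247

OR_MH = Σ(aᵢdᵢ/nᵢ) / Σ(bᵢcᵢ/nᵢ), where nᵢ is the stratum total.
Stratum 1 (Site A): n = 441; a·d/n = 77·179/441 = 31.2540; b·c/n = 22·163/441 = 8.1315
Stratum 2 (Site B): n = 658; a·d/n = 62·234/658 = 22.0486; b·c/n = 331·31/658 = 15.5942
OR_MH = (31.2540 + 22.0486) / (8.1315 + 15.5942) = 53.3026 / 23.7257 = 2.24661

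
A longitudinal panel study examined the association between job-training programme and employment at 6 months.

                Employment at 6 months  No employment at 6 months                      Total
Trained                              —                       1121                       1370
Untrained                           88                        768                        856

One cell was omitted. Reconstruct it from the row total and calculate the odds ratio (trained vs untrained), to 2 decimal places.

The missing cell is in the exposed row: 1370 − 1121 = 249.
So a = 249, b = 1121, c = 88, d = 768.
OR = (a·d)/(b·c) = (249 × 768) / (1121 × 88) = 191232 / 98648 = 1.93853

1.94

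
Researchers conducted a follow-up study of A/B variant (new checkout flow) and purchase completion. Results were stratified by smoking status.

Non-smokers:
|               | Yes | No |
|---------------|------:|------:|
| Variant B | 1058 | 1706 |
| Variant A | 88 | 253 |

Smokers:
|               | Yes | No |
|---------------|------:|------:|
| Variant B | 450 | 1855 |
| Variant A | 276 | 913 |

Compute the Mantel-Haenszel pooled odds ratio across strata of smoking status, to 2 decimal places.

OR_MH = Σ(aᵢdᵢ/nᵢ) / Σ(bᵢcᵢ/nᵢ), where nᵢ is the stratum total.
Stratum 1 (Non-smokers): n = 3105; a·d/n = 1058·253/3105 = 86.2074; b·c/n = 1706·88/3105 = 48.3504
Stratum 2 (Smokers): n = 3494; a·d/n = 450·913/3494 = 117.5873; b·c/n = 1855·276/3494 = 146.5312
OR_MH = (86.2074 + 117.5873) / (48.3504 + 146.5312) = 203.7947 / 194.8816 = 1.04574

1.05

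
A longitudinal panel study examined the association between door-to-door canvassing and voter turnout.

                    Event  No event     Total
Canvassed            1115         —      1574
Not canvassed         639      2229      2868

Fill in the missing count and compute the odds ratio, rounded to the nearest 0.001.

The missing cell is in the exposed row: 1574 − 1115 = 459.
So a = 1115, b = 459, c = 639, d = 2229.
OR = (a·d)/(b·c) = (1115 × 2229) / (459 × 639) = 2485335 / 293301 = 8.47367

8.474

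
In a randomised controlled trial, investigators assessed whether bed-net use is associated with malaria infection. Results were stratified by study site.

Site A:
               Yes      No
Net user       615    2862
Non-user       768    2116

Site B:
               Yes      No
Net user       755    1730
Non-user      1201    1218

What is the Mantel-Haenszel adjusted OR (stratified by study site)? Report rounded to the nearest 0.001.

OR_MH = Σ(aᵢdᵢ/nᵢ) / Σ(bᵢcᵢ/nᵢ), where nᵢ is the stratum total.
Stratum 1 (Site A): n = 6361; a·d/n = 615·2116/6361 = 204.5810; b·c/n = 2862·768/6361 = 345.5457
Stratum 2 (Site B): n = 4904; a·d/n = 755·1218/4904 = 187.5184; b·c/n = 1730·1201/4904 = 423.6807
OR_MH = (204.5810 + 187.5184) / (345.5457 + 423.6807) = 392.0994 / 769.2263 = 0.50973

0.510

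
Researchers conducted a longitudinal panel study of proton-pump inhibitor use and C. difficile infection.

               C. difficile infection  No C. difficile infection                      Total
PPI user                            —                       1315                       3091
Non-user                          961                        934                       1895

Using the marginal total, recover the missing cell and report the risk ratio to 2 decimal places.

The missing cell is in the exposed row: 3091 − 1315 = 1776.
So a = 1776, b = 1315, c = 961, d = 934.
RR = [a/(a+b)] / [c/(c+d)] = (1776/3091) / (961/1895) = 0.57457/0.50712 = 1.13300

1.13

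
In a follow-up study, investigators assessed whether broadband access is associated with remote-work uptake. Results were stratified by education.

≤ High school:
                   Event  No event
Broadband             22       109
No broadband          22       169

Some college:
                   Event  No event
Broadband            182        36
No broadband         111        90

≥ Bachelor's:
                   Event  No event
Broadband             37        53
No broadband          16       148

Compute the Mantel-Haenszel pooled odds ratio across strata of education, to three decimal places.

OR_MH = Σ(aᵢdᵢ/nᵢ) / Σ(bᵢcᵢ/nᵢ), where nᵢ is the stratum total.
Stratum 1 (≤ High school): n = 322; a·d/n = 22·169/322 = 11.5466; b·c/n = 109·22/322 = 7.4472
Stratum 2 (Some college): n = 419; a·d/n = 182·90/419 = 39.0931; b·c/n = 36·111/419 = 9.5370
Stratum 3 (≥ Bachelor's): n = 254; a·d/n = 37·148/254 = 21.5591; b·c/n = 53·16/254 = 3.3386
OR_MH = (11.5466 + 39.0931 + 21.5591) / (7.4472 + 9.5370 + 3.3386) = 72.1987 / 20.3228 = 3.55260

3.553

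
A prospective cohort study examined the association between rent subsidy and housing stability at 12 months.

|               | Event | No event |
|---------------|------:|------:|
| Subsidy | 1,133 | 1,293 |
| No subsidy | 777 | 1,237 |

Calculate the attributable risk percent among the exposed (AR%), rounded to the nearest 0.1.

Cells: a = 1133, b = 1293, c = 777, d = 1237.
Risk in exposed = 1133/2426 = 0.46702; risk in unexposed = 777/2014 = 0.38580.
RR = 0.46702/0.38580 = 1.21054
AR% = (RR − 1)/RR × 100 = (1.21054 − 1)/1.21054 × 100 = 17.3919%

17.4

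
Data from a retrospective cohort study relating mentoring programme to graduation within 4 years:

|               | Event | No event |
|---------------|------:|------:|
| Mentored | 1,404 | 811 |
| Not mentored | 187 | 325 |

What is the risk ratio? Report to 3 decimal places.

1.735

Cells: a = 1404, b = 811, c = 187, d = 325.
Risk in exposed = 1404/2215 = 0.63386; risk in unexposed = 187/512 = 0.36523.
RR = 0.63386 / 0.36523 = 1.73549
The risk among the exposed is 1.74 times that among the unexposed.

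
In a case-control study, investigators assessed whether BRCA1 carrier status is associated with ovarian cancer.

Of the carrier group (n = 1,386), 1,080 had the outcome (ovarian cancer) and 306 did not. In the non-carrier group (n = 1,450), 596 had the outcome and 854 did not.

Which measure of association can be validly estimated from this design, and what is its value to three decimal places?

From the description: a = 1080, b = 306, c = 596, d = 854.
This is a case-control study: participants were sampled on outcome status, so risks in the source population cannot be estimated directly — relative risk is not valid here. The odds ratio is the appropriate measure.
OR = (a·d)/(b·c) = (1080 × 854) / (306 × 596) = 922320 / 182376 = 5.05724

5.057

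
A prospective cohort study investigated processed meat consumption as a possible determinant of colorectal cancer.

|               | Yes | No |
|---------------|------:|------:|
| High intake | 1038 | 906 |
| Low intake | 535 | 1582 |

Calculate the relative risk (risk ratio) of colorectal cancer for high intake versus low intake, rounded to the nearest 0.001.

Cells: a = 1038, b = 906, c = 535, d = 1582.
Risk in exposed = 1038/1944 = 0.53395; risk in unexposed = 535/2117 = 0.25272.
RR = 0.53395 / 0.25272 = 2.11285
The risk among the exposed is 2.11 times that among the unexposed.

2.113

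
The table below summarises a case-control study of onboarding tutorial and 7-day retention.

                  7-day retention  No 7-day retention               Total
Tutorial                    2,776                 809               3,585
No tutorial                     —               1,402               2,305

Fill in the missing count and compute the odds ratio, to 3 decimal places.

The missing cell is in the unexposed row: 2305 − 1402 = 903.
So a = 2776, b = 809, c = 903, d = 1402.
OR = (a·d)/(b·c) = (2776 × 1402) / (809 × 903) = 3891952 / 730527 = 5.32760

5.328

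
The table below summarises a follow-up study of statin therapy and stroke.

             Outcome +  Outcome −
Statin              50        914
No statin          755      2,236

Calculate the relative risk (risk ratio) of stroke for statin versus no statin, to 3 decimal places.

Cells: a = 50, b = 914, c = 755, d = 2236.
Risk in exposed = 50/964 = 0.05187; risk in unexposed = 755/2991 = 0.25242.
RR = 0.05187 / 0.25242 = 0.20548
The risk is 79% lower among the exposed than among the unexposed.

0.205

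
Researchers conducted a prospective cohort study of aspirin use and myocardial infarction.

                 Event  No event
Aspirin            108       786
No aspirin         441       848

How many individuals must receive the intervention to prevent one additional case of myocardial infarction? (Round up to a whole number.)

5

Risk in treated group = 108/894 = 0.12081; risk in control = 441/1289 = 0.34213.
Absolute risk reduction = 0.34213 − 0.12081 = 0.22132
NNT = 1 / ARR = 1 / 0.22132 = 4.518 → round up → 5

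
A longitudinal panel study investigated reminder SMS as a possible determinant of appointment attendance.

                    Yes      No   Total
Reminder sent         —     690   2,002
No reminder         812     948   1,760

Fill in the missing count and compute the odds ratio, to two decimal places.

The missing cell is in the exposed row: 2002 − 690 = 1312.
So a = 1312, b = 690, c = 812, d = 948.
OR = (a·d)/(b·c) = (1312 × 948) / (690 × 812) = 1243776 / 560280 = 2.21992

2.22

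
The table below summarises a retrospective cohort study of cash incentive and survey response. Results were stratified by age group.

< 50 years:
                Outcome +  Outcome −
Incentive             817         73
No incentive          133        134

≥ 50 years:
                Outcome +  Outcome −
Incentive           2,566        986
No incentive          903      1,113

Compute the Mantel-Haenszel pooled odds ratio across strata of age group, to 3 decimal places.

3.610

OR_MH = Σ(aᵢdᵢ/nᵢ) / Σ(bᵢcᵢ/nᵢ), where nᵢ is the stratum total.
Stratum 1 (< 50 years): n = 1157; a·d/n = 817·134/1157 = 94.6223; b·c/n = 73·133/1157 = 8.3915
Stratum 2 (≥ 50 years): n = 5568; a·d/n = 2566·1113/5568 = 512.9235; b·c/n = 986·903/5568 = 159.9062
OR_MH = (94.6223 + 512.9235) / (8.3915 + 159.9062) = 607.5458 / 168.2978 = 3.60995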